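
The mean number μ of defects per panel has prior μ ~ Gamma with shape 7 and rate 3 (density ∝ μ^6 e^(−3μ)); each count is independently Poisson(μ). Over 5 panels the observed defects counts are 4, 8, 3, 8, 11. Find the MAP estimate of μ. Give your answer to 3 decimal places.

Σxᵢ = 4+8+3+8+11 = 34, with n = 5.
Posterior ∝ μ^6e^(−3μ) · μ^34e^(−5μ) = μ^40e^(−8μ), i.e. Gamma(shape=41, rate=8).
The mode of a Gamma(a, b) with a ≥ 1 (shape–rate) is (a−1)/b = 40/8 ≈ 5.000.

μ̂_MAP = 5.000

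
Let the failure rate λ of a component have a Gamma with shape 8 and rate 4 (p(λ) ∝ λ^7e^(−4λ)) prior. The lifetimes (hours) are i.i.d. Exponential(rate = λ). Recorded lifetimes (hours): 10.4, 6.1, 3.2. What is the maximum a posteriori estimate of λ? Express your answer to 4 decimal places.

The Exponential(rate=λ) likelihood is ∝ λ^n e^(−λΣtᵢ). Here n = 3 and Σtᵢ = 10.4 + 6.1 + 3.2 = 19.7.
Posterior ∝ λ^7e^(−4λ) · λ^3e^(−19.7λ) = λ^10e^(−23.7λ), i.e. Gamma(11, 23.7).
Mode = (a−1)/b = 10/23.7 ≈ 0.4219.

λ̂_MAP = 0.4219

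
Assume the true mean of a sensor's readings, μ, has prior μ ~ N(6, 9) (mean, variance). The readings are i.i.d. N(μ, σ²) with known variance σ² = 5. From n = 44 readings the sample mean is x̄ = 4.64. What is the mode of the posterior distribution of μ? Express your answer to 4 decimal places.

n = 44, x̄ = 4.64.
For a Normal prior and Normal likelihood with known variance, the posterior is Normal; its mode equals its mean, the precision-weighted average.
Prior precision 1/σ₀² = 1/9; data precision n/σ² = 44/5 = 8.8.
μ̂ = ((1/9)·6 + 8.8·4.64) / (1/9 + 8.8) = (15562/375)/(401/45) = 46686/10025 ≈ 4.6570.

μ̂_MAP = 4.6570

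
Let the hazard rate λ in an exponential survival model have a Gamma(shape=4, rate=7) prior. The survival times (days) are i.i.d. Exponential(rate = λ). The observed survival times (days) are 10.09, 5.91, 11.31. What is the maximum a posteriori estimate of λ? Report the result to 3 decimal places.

The Exponential(rate=λ) likelihood is ∝ λ^n e^(−λΣtᵢ). Here n = 3 and Σtᵢ = 10.09 + 5.91 + 11.31 = 27.31.
Posterior ∝ λ^3e^(−7λ) · λ^3e^(−27.31λ) = λ^6e^(−34.31λ), i.e. Gamma(7, 34.31).
Mode = (a−1)/b = 6/34.31 ≈ 0.175.

λ̂_MAP = 0.175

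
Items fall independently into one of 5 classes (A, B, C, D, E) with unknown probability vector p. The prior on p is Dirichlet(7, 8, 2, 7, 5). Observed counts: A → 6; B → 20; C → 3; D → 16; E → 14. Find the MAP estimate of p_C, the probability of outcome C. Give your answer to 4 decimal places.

The posterior is Dirichlet(αᵢ + nᵢ) = Dirichlet(13, 28, 5, 23, 19).
For a Dirichlet(a₁,…,a_K) with all aᵢ > 1, the mode has j-th component (aⱼ − 1)/(Σaᵢ − K).
Here Σaᵢ = 88 and K = 5, so p_C = (5 − 1)/(88 − 5) = 4/83 ≈ 0.0482.

MAP estimate of p_C = 0.0482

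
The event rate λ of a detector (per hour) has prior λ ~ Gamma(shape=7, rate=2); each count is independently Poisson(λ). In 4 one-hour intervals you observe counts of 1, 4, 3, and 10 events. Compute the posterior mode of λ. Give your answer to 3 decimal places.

Σxᵢ = 1+4+3+10 = 18, with n = 4.
Posterior ∝ λ^6e^(−2λ) · λ^18e^(−4λ) = λ^24e^(−6λ), i.e. Gamma(shape=25, rate=6).
The mode of a Gamma(a, b) with a ≥ 1 (shape–rate) is (a−1)/b = 24/6 ≈ 4.000.

λ̂_MAP = 4.000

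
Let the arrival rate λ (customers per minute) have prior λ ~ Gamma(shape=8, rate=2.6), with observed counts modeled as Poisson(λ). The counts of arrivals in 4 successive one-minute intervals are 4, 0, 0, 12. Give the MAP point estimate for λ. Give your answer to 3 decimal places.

Σxᵢ = 4+0+0+12 = 16, with n = 4.
Posterior ∝ λ^7e^(−2.6λ) · λ^16e^(−4λ) = λ^23e^(−6.6λ), i.e. Gamma(shape=24, rate=6.6).
The mode of a Gamma(a, b) with a ≥ 1 (shape–rate) is (a−1)/b = 23/6.6 ≈ 3.485.

λ̂_MAP = 3.485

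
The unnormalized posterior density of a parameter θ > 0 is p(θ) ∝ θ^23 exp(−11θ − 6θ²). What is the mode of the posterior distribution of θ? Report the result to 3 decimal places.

θ̂_MAP = 1.000

ℓ'(θ) = 23/θ − 11 − 12θ. Setting this to zero and multiplying by θ: 12θ² + 11θ − 23 = 0.
θ = (−11 + √(11² + 4·12·23)) / (2·12) = (−11 + √1225) / 24 = (−11 + 35)/24 = 1.
ℓ''(θ) = −23/θ² − 12 < 0, confirming a maximum.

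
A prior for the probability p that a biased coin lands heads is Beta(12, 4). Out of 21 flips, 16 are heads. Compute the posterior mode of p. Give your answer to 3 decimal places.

p̂_MAP = 0.771

Prior: Beta(12, 4).
Data: 16 successes in 21 trials. The binomial likelihood contributes p^16(1−p)^5, so the posterior is Beta(12+16, 4+5) = Beta(28, 9).
For Beta(a, b) with a, b > 1 the mode is (a−1)/(a+b−2) = 27/35 ≈ 0.771.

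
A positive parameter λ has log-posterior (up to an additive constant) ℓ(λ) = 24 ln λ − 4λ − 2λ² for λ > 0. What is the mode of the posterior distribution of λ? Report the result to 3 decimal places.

ℓ'(λ) = 24/λ − 4 − 4λ. Setting this to zero and multiplying by λ: 4λ² + 4λ − 24 = 0.
λ = (−4 + √(4² + 4·4·24)) / (2·4) = (−4 + √400) / 8 = (−4 + 20)/8 = 2.
ℓ''(λ) = −24/λ² − 4 < 0, confirming a maximum.

λ̂_MAP = 2.000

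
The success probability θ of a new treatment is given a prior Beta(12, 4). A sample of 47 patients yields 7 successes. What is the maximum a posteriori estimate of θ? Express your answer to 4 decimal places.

θ̂_MAP = 0.2951

Prior: Beta(12, 4).
Data: 7 successes in 47 trials. The binomial likelihood contributes θ^7(1−θ)^40, so the posterior is Beta(12+7, 4+40) = Beta(19, 44).
For Beta(a, b) with a, b > 1 the mode is (a−1)/(a+b−2) = 18/61 ≈ 0.2951.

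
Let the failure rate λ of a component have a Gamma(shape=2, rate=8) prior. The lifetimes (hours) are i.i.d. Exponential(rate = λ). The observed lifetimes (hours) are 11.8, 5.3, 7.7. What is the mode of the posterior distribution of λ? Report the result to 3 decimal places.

λ̂_MAP = 0.122

The Exponential(rate=λ) likelihood is ∝ λ^n e^(−λΣtᵢ). Here n = 3 and Σtᵢ = 11.8 + 5.3 + 7.7 = 24.8.
Posterior ∝ λe^(−8λ) · λ^3e^(−24.8λ) = λ^4e^(−32.8λ), i.e. Gamma(5, 32.8).
Mode = (a−1)/b = 4/32.8 ≈ 0.122.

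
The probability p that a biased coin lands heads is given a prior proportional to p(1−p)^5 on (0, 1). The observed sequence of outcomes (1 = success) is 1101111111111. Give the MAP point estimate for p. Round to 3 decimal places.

The prior density ∝ p(1−p)^5 is the kernel of Beta(2, 6).
Data: 12 successes in 13 trials (from the sequence). The binomial likelihood contributes p^12(1−p)^1, so the posterior is Beta(2+12, 6+1) = Beta(14, 7).
For Beta(a, b) with a, b > 1 the mode is (a−1)/(a+b−2) = 13/19 ≈ 0.684.

p̂_MAP = 0.684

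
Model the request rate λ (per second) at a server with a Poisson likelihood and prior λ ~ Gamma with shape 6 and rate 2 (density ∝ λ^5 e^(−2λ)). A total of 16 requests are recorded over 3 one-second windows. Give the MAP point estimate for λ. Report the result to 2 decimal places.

Σxᵢ = 16, n = 3.
Posterior ∝ λ^5e^(−2λ) · λ^16e^(−3λ) = λ^21e^(−5λ), i.e. Gamma(shape=22, rate=5).
The mode of a Gamma(a, b) with a ≥ 1 (shape–rate) is (a−1)/b = 21/5 ≈ 4.20.

λ̂_MAP = 4.20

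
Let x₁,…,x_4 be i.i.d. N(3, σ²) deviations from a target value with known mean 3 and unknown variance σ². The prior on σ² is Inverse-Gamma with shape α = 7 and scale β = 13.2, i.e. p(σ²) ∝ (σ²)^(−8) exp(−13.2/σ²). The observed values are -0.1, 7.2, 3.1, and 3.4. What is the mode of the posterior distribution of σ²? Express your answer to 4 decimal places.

σ̂²_MAP = 2.6910

Sum of squared deviations about the known mean: SS = (-0.1−3)² + (7.2−3)² + (3.1−3)² + (3.4−3)² = 27.42.
The Normal likelihood contributes (σ²)^(−n/2) exp(−SS/(2σ²)), so the posterior is Inverse-Gamma(α + n/2, β + SS/2) = Inverse-Gamma(9, 26.91).
The mode of Inverse-Gamma(a, b) is b/(a+1) = 26.91/10 ≈ 2.6910.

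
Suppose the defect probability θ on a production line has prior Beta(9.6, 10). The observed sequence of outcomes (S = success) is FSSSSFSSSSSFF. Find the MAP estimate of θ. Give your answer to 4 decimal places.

θ̂_MAP = 0.5752

Prior: Beta(9.6, 10).
Data: 9 successes in 13 trials (from the sequence). The binomial likelihood contributes θ^9(1−θ)^4, so the posterior is Beta(9.6+9, 10+4) = Beta(18.6, 14).
For Beta(a, b) with a, b > 1 the mode is (a−1)/(a+b−2) = 17.6/30.6 ≈ 0.5752.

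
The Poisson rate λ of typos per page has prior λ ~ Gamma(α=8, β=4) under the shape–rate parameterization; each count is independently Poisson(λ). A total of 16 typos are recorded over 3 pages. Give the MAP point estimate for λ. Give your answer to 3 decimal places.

λ̂_MAP = 3.286

Σxᵢ = 16, n = 3.
Posterior ∝ λ^7e^(−4λ) · λ^16e^(−3λ) = λ^23e^(−7λ), i.e. Gamma(shape=24, rate=7).
The mode of a Gamma(a, b) with a ≥ 1 (shape–rate) is (a−1)/b = 23/7 ≈ 3.286.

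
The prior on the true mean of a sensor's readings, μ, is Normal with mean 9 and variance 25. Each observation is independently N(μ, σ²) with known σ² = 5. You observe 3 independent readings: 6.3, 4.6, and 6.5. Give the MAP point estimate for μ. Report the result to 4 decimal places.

μ̂_MAP = 6.0000

n = 3; x̄ = (6.3 + 4.6 + 6.5)/3 = 17.4/3 = 5.8.
For a Normal prior and Normal likelihood with known variance, the posterior is Normal; its mode equals its mean, the precision-weighted average.
Prior precision 1/σ₀² = 1/25 = 0.04; data precision n/σ² = 3/5 = 0.6.
μ̂ = (0.04·9 + 0.6·5.8) / (0.04 + 0.6) = 3.84/0.64 = 6.0000.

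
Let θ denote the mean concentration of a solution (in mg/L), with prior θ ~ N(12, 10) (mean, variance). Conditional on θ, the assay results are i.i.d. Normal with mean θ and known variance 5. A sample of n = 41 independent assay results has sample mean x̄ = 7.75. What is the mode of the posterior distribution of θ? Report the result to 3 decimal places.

θ̂_MAP = 7.801

n = 41, x̄ = 7.75.
For a Normal prior and Normal likelihood with known variance, the posterior is Normal; its mode equals its mean, the precision-weighted average.
Prior precision 1/σ₀² = 1/10 = 0.1; data precision n/σ² = 41/5 = 8.2.
θ̂ = (0.1·12 + 8.2·7.75) / (0.1 + 8.2) = 64.75/8.3 = 1295/166 ≈ 7.801.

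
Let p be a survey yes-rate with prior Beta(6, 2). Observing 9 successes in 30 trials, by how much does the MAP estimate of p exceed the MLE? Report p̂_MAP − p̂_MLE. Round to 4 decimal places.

MAP − MLE = 0.0889

Posterior is Beta(15, 23); MAP = (15−1)/(38−2) = 14/36 ≈ 0.38889.
MLE ignores the prior: p̂_MLE = k/n = 9/30 ≈ 0.30000.
Difference = 14/36 − 9/30 = 4/45 ≈ 0.0889.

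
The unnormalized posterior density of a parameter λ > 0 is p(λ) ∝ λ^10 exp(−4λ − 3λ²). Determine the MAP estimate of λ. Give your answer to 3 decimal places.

ℓ'(λ) = 10/λ − 4 − 6λ. Setting this to zero and multiplying by λ: 6λ² + 4λ − 10 = 0.
λ = (−4 + √(4² + 4·6·10)) / (2·6) = (−4 + √256) / 12 = (−4 + 16)/12 = 1.
ℓ''(λ) = −10/λ² − 6 < 0, confirming a maximum.

λ̂_MAP = 1.000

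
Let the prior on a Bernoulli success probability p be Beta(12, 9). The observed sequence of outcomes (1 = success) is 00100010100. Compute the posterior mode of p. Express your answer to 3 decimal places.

p̂_MAP = 0.467

Prior: Beta(12, 9).
Data: 3 successes in 11 trials (from the sequence). The binomial likelihood contributes p^3(1−p)^8, so the posterior is Beta(12+3, 9+8) = Beta(15, 17).
For Beta(a, b) with a, b > 1 the mode is (a−1)/(a+b−2) = 14/30 ≈ 0.467.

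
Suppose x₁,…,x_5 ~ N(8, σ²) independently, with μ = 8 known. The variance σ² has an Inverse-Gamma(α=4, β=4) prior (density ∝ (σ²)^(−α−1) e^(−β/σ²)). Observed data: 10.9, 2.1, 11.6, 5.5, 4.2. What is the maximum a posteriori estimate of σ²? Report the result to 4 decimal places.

σ̂²_MAP = 5.6580

Sum of squared deviations about the known mean: SS = (10.9−8)² + (2.1−8)² + (11.6−8)² + (5.5−8)² + (4.2−8)² = 76.87.
The Normal likelihood contributes (σ²)^(−n/2) exp(−SS/(2σ²)), so the posterior is Inverse-Gamma(α + n/2, β + SS/2) = Inverse-Gamma(6.5, 42.435).
The mode of Inverse-Gamma(a, b) is b/(a+1) = 42.435/7.5 ≈ 5.6580.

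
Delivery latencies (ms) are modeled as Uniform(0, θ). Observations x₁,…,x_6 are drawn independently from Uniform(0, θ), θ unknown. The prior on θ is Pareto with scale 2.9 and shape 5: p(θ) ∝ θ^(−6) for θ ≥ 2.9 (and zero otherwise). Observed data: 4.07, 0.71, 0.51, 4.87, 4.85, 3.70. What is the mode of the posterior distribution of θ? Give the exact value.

θ̂_MAP = 4.87

The Uniform(0, θ) likelihood is θ^(−n) for θ ≥ max(xᵢ), zero otherwise. Here max(xᵢ) = 4.87.
Posterior ∝ θ^(−6) · θ^(−6) = θ^(−12) on θ ≥ max(2.9, 4.87) = 4.87.
This density is strictly decreasing in θ, so the posterior mode lies at the lower boundary of the support.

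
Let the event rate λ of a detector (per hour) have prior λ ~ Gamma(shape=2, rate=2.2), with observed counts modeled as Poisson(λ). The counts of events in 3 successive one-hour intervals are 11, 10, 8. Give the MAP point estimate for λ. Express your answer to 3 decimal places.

Σxᵢ = 11+10+8 = 29, with n = 3.
Posterior ∝ λe^(−2.2λ) · λ^29e^(−3λ) = λ^30e^(−5.2λ), i.e. Gamma(shape=31, rate=5.2).
The mode of a Gamma(a, b) with a ≥ 1 (shape–rate) is (a−1)/b = 30/5.2 ≈ 5.769.

λ̂_MAP = 5.769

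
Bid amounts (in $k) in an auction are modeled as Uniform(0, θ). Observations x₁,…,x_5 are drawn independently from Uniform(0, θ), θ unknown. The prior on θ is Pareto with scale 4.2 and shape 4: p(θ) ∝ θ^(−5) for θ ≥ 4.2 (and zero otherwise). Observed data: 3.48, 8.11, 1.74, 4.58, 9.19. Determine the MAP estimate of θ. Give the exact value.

The Uniform(0, θ) likelihood is θ^(−n) for θ ≥ max(xᵢ), zero otherwise. Here max(xᵢ) = 9.19.
Posterior ∝ θ^(−5) · θ^(−5) = θ^(−10) on θ ≥ max(4.2, 9.19) = 9.19.
This density is strictly decreasing in θ, so the posterior mode lies at the lower boundary of the support.

θ̂_MAP = 9.19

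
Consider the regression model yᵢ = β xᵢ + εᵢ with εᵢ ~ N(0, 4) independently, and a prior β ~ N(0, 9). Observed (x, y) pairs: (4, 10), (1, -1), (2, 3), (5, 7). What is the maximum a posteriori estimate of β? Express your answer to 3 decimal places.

log p(β | y) = −Σ(yᵢ − βxᵢ)²/(2·4) − β²/(2·9) + const.
Setting the derivative to zero: Σxᵢ(yᵢ − βxᵢ)/4 − β/9 = 0, so β = Σxᵢyᵢ / (Σxᵢ² + σ²/τ²).
Σxᵢyᵢ = 4·10 + 1·(-1) + 2·3 + 5·7 = 80; Σxᵢ² = 46; σ²/τ² = 4/9.
β̂_MAP = 80 / (46 + 4/9) = 80/(418/9) = 360/209 ≈ 1.722.

β̂_MAP = 1.722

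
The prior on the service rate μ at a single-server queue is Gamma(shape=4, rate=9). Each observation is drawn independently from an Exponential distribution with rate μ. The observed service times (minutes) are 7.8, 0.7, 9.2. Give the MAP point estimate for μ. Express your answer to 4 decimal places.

The Exponential(rate=μ) likelihood is ∝ μ^n e^(−μΣtᵢ). Here n = 3 and Σtᵢ = 7.8 + 0.7 + 9.2 = 17.7.
Posterior ∝ μ^3e^(−9μ) · μ^3e^(−17.7μ) = μ^6e^(−26.7μ), i.e. Gamma(7, 26.7).
Mode = (a−1)/b = 6/26.7 ≈ 0.2247.

μ̂_MAP = 0.2247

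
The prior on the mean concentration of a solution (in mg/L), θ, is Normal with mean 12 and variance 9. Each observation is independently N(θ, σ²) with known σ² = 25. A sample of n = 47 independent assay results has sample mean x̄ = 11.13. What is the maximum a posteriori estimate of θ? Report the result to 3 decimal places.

n = 47, x̄ = 11.13.
For a Normal prior and Normal likelihood with known variance, the posterior is Normal; its mode equals its mean, the precision-weighted average.
Prior precision 1/σ₀² = 1/9; data precision n/σ² = 47/25 = 1.88.
θ̂ = ((1/9)·12 + 1.88·11.13) / (1/9 + 1.88) = (166933/7500)/(448/225) = 500799/44800 ≈ 11.179.

θ̂_MAP = 11.179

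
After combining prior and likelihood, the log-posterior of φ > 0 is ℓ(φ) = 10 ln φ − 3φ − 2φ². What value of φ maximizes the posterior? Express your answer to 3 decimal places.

φ̂_MAP = 1.250

ℓ'(φ) = 10/φ − 3 − 4φ. Setting this to zero and multiplying by φ: 4φ² + 3φ − 10 = 0.
φ = (−3 + √(3² + 4·4·10)) / (2·4) = (−3 + √169) / 8 = (−3 + 13)/8 = 5/4.
ℓ''(φ) = −10/φ² − 4 < 0, confirming a maximum.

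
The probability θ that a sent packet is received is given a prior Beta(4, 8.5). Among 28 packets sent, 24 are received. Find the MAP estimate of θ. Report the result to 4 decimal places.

θ̂_MAP = 0.7013

Prior: Beta(4, 8.5).
Data: 24 successes in 28 trials. The binomial likelihood contributes θ^24(1−θ)^4, so the posterior is Beta(4+24, 8.5+4) = Beta(28, 12.5).
For Beta(a, b) with a, b > 1 the mode is (a−1)/(a+b−2) = 27/38.5 ≈ 0.7013.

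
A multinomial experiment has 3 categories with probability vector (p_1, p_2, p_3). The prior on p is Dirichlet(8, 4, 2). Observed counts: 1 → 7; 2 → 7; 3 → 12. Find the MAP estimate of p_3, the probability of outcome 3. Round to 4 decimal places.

The posterior is Dirichlet(αᵢ + nᵢ) = Dirichlet(15, 11, 14).
For a Dirichlet(a₁,…,a_K) with all aᵢ > 1, the mode has j-th component (aⱼ − 1)/(Σaᵢ − K).
Here Σaᵢ = 40 and K = 3, so p_3 = (14 − 1)/(40 − 3) = 13/37 ≈ 0.3514.

MAP estimate: 0.3514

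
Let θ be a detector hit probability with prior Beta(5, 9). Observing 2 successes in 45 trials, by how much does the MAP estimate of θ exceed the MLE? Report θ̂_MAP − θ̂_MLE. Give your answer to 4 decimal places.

Posterior is Beta(7, 52); MAP = (7−1)/(59−2) = 6/57 ≈ 0.10526.
MLE ignores the prior: θ̂_MLE = k/n = 2/45 ≈ 0.04444.
Difference = 6/57 − 2/45 = 52/855 ≈ 0.0608.

MAP − MLE = 0.0608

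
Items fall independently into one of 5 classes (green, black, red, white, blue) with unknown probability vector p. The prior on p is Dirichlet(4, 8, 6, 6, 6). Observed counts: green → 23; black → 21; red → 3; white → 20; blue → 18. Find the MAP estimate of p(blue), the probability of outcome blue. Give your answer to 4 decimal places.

MAP estimate of p(blue) = 0.2091

The posterior is Dirichlet(αᵢ + nᵢ) = Dirichlet(27, 29, 9, 26, 24).
For a Dirichlet(a₁,…,a_K) with all aᵢ > 1, the mode has j-th component (aⱼ − 1)/(Σaᵢ − K).
Here Σaᵢ = 115 and K = 5, so p(blue) = (24 − 1)/(115 − 5) = 23/110 ≈ 0.2091.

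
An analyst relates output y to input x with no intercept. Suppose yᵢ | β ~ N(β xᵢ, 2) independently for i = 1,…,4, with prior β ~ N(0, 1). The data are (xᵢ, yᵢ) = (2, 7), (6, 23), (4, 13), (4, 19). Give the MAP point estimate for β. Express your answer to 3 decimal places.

β̂_MAP = 3.784

log p(β | y) = −Σ(yᵢ − βxᵢ)²/(2·2) − β²/(2·1) + const.
Setting the derivative to zero: Σxᵢ(yᵢ − βxᵢ)/2 − β/1 = 0, so β = Σxᵢyᵢ / (Σxᵢ² + σ²/τ²).
Σxᵢyᵢ = 2·7 + 6·23 + 4·13 + 4·19 = 280; Σxᵢ² = 72; σ²/τ² = 2.
β̂_MAP = 280 / (72 + 2) = 280/74 ≈ 3.784.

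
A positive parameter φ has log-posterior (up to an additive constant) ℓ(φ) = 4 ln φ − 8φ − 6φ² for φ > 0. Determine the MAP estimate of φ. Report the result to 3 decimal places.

φ̂_MAP = 0.333

ℓ'(φ) = 4/φ − 8 − 12φ. Setting this to zero and multiplying by φ: 12φ² + 8φ − 4 = 0.
φ = (−8 + √(8² + 4·12·4)) / (2·12) = (−8 + √256) / 24 = (−8 + 16)/24 = 1/3.
ℓ''(φ) = −4/φ² − 12 < 0, confirming a maximum.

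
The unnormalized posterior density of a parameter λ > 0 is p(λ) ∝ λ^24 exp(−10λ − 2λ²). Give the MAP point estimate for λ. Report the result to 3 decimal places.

λ̂_MAP = 1.500

ℓ'(λ) = 24/λ − 10 − 4λ. Setting this to zero and multiplying by λ: 4λ² + 10λ − 24 = 0.
λ = (−10 + √(10² + 4·4·24)) / (2·4) = (−10 + √484) / 8 = (−10 + 22)/8 = 3/2.
ℓ''(λ) = −24/λ² − 4 < 0, confirming a maximum.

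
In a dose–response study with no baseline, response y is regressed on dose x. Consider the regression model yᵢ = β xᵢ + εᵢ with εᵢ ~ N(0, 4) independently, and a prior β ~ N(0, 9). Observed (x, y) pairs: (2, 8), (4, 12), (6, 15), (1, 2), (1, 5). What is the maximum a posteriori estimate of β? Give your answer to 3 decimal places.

β̂_MAP = 2.755

log p(β | y) = −Σ(yᵢ − βxᵢ)²/(2·4) − β²/(2·9) + const.
Setting the derivative to zero: Σxᵢ(yᵢ − βxᵢ)/4 − β/9 = 0, so β = Σxᵢyᵢ / (Σxᵢ² + σ²/τ²).
Σxᵢyᵢ = 2·8 + 4·12 + 6·15 + 1·2 + 1·5 = 161; Σxᵢ² = 58; σ²/τ² = 4/9.
β̂_MAP = 161 / (58 + 4/9) = 161/(526/9) = 1449/526 ≈ 2.755.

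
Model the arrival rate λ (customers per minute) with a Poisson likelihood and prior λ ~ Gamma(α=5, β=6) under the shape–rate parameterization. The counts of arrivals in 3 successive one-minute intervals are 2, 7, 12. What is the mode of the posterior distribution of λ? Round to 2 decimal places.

λ̂_MAP = 2.78

Σxᵢ = 2+7+12 = 21, with n = 3.
Posterior ∝ λ^4e^(−6λ) · λ^21e^(−3λ) = λ^25e^(−9λ), i.e. Gamma(shape=26, rate=9).
The mode of a Gamma(a, b) with a ≥ 1 (shape–rate) is (a−1)/b = 25/9 ≈ 2.78.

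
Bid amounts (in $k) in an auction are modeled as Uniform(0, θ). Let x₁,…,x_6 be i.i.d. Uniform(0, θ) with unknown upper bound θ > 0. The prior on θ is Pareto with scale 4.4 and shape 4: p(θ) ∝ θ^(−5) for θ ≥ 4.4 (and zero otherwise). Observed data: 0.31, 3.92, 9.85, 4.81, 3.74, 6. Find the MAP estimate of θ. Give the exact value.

The Uniform(0, θ) likelihood is θ^(−n) for θ ≥ max(xᵢ), zero otherwise. Here max(xᵢ) = 9.85.
Posterior ∝ θ^(−5) · θ^(−6) = θ^(−11) on θ ≥ max(4.4, 9.85) = 9.85.
This density is strictly decreasing in θ, so the posterior mode lies at the lower boundary of the support.

θ̂_MAP = 9.85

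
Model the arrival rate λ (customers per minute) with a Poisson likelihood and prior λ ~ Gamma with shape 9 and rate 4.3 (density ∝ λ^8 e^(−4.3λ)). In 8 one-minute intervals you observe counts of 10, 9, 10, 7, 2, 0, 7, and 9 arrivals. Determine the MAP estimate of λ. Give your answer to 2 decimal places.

Σxᵢ = 10+9+10+7+2+0+7+9 = 54, with n = 8.
Posterior ∝ λ^8e^(−4.3λ) · λ^54e^(−8λ) = λ^62e^(−12.3λ), i.e. Gamma(shape=63, rate=12.3).
The mode of a Gamma(a, b) with a ≥ 1 (shape–rate) is (a−1)/b = 62/12.3 ≈ 5.04.

λ̂_MAP = 5.04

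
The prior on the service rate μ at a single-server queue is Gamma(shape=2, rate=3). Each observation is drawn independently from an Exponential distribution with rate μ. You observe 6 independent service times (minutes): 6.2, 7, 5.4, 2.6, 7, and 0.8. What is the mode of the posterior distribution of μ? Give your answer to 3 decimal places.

μ̂_MAP = 0.219

The Exponential(rate=μ) likelihood is ∝ μ^n e^(−μΣtᵢ). Here n = 6 and Σtᵢ = 6.2 + 7 + 5.4 + 2.6 + 7 + 0.8 = 29.
Posterior ∝ μe^(−3μ) · μ^6e^(−29μ) = μ^7e^(−32μ), i.e. Gamma(8, 32).
Mode = (a−1)/b = 7/32 ≈ 0.219.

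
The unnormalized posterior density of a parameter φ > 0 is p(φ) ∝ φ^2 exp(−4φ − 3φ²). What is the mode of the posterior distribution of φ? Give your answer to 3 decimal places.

ℓ'(φ) = 2/φ − 4 − 6φ. Setting this to zero and multiplying by φ: 6φ² + 4φ − 2 = 0.
φ = (−4 + √(4² + 4·6·2)) / (2·6) = (−4 + √64) / 12 = (−4 + 8)/12 = 1/3.
ℓ''(φ) = −2/φ² − 6 < 0, confirming a maximum.

φ̂_MAP = 0.333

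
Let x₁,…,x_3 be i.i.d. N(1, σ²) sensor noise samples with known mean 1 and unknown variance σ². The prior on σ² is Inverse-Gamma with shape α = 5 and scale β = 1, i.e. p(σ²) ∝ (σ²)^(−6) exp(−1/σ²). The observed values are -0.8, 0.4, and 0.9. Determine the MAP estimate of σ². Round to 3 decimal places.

σ̂²_MAP = 0.374

Sum of squared deviations about the known mean: SS = (-0.8−1)² + (0.4−1)² + (0.9−1)² = 3.61.
The Normal likelihood contributes (σ²)^(−n/2) exp(−SS/(2σ²)), so the posterior is Inverse-Gamma(α + n/2, β + SS/2) = Inverse-Gamma(6.5, 2.805).
The mode of Inverse-Gamma(a, b) is b/(a+1) = 2.805/7.5 ≈ 0.374.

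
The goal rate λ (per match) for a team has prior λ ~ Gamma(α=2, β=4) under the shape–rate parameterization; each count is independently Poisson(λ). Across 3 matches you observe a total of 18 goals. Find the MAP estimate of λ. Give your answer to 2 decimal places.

Σxᵢ = 18, n = 3.
Posterior ∝ λe^(−4λ) · λ^18e^(−3λ) = λ^19e^(−7λ), i.e. Gamma(shape=20, rate=7).
The mode of a Gamma(a, b) with a ≥ 1 (shape–rate) is (a−1)/b = 19/7 ≈ 2.71.

λ̂_MAP = 2.71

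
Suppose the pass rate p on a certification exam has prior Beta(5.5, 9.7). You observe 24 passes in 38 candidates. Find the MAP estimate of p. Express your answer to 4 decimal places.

Prior: Beta(5.5, 9.7).
Data: 24 successes in 38 trials. The binomial likelihood contributes p^24(1−p)^14, so the posterior is Beta(5.5+24, 9.7+14) = Beta(29.5, 23.7).
For Beta(a, b) with a, b > 1 the mode is (a−1)/(a+b−2) = 28.5/51.2 ≈ 0.5566.

p̂_MAP = 0.5566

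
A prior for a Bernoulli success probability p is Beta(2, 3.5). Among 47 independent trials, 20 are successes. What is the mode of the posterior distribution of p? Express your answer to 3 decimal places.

Prior: Beta(2, 3.5).
Data: 20 successes in 47 trials. The binomial likelihood contributes p^20(1−p)^27, so the posterior is Beta(2+20, 3.5+27) = Beta(22, 30.5).
For Beta(a, b) with a, b > 1 the mode is (a−1)/(a+b−2) = 21/50.5 ≈ 0.416.

p̂_MAP = 0.416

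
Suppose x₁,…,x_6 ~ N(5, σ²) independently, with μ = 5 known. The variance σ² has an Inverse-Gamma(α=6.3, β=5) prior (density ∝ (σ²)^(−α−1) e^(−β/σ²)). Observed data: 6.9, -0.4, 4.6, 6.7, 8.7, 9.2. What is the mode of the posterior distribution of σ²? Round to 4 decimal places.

Sum of squared deviations about the known mean: SS = (6.9−5)² + (-0.4−5)² + (4.6−5)² + (6.7−5)² + (8.7−5)² + (9.2−5)² = 67.15.
The Normal likelihood contributes (σ²)^(−n/2) exp(−SS/(2σ²)), so the posterior is Inverse-Gamma(α + n/2, β + SS/2) = Inverse-Gamma(9.3, 38.575).
The mode of Inverse-Gamma(a, b) is b/(a+1) = 38.575/10.3 ≈ 3.7451.

σ̂²_MAP = 3.7451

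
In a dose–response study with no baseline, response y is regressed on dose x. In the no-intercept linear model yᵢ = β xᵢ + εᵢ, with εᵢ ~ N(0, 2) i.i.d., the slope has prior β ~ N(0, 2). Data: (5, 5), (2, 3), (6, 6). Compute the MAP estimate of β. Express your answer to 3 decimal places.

β̂_MAP = 1.015

log p(β | y) = −Σ(yᵢ − βxᵢ)²/(2·2) − β²/(2·2) + const.
Setting the derivative to zero: Σxᵢ(yᵢ − βxᵢ)/2 − β/2 = 0, so β = Σxᵢyᵢ / (Σxᵢ² + σ²/τ²).
Σxᵢyᵢ = 5·5 + 2·3 + 6·6 = 67; Σxᵢ² = 65; σ²/τ² = 1.
β̂_MAP = 67 / (65 + 1) = 67/66 ≈ 1.015.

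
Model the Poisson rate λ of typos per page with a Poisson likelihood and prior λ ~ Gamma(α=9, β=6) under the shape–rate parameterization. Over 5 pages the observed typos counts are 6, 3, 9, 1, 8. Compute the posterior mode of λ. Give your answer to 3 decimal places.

λ̂_MAP = 3.182

Σxᵢ = 6+3+9+1+8 = 27, with n = 5.
Posterior ∝ λ^8e^(−6λ) · λ^27e^(−5λ) = λ^35e^(−11λ), i.e. Gamma(shape=36, rate=11).
The mode of a Gamma(a, b) with a ≥ 1 (shape–rate) is (a−1)/b = 35/11 ≈ 3.182.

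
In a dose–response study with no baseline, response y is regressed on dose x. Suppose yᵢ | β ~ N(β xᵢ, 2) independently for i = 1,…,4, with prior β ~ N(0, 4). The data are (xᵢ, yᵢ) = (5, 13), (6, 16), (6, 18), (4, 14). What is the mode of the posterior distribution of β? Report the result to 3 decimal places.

β̂_MAP = 2.863

log p(β | y) = −Σ(yᵢ − βxᵢ)²/(2·2) − β²/(2·4) + const.
Setting the derivative to zero: Σxᵢ(yᵢ − βxᵢ)/2 − β/4 = 0, so β = Σxᵢyᵢ / (Σxᵢ² + σ²/τ²).
Σxᵢyᵢ = 5·13 + 6·16 + 6·18 + 4·14 = 325; Σxᵢ² = 113; σ²/τ² = 0.5.
β̂_MAP = 325 / (113 + 0.5) = 325/113.5 ≈ 2.863.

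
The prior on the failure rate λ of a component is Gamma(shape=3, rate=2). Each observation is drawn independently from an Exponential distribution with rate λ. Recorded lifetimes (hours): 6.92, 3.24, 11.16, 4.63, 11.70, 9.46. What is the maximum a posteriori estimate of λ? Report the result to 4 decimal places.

The Exponential(rate=λ) likelihood is ∝ λ^n e^(−λΣtᵢ). Here n = 6 and Σtᵢ = 6.92 + 3.24 + 11.16 + 4.63 + 11.70 + 9.46 = 47.11.
Posterior ∝ λ^2e^(−2λ) · λ^6e^(−47.11λ) = λ^8e^(−49.11λ), i.e. Gamma(9, 49.11).
Mode = (a−1)/b = 8/49.11 ≈ 0.1629.

λ̂_MAP = 0.1629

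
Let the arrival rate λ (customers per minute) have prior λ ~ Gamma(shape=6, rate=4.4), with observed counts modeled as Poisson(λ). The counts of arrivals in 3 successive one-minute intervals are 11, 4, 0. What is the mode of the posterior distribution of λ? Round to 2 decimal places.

Σxᵢ = 11+4+0 = 15, with n = 3.
Posterior ∝ λ^5e^(−4.4λ) · λ^15e^(−3λ) = λ^20e^(−7.4λ), i.e. Gamma(shape=21, rate=7.4).
The mode of a Gamma(a, b) with a ≥ 1 (shape–rate) is (a−1)/b = 20/7.4 ≈ 2.70.

λ̂_MAP = 2.70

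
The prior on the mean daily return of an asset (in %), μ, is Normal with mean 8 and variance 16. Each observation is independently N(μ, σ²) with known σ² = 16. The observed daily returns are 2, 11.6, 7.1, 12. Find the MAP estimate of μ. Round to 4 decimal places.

n = 4; x̄ = (2 + 11.6 + 7.1 + 12)/4 = 32.7/4 = 8.175.
For a Normal prior and Normal likelihood with known variance, the posterior is Normal; its mode equals its mean, the precision-weighted average.
Prior precision 1/σ₀² = 1/16 = 0.0625; data precision n/σ² = 4/16 = 0.25.
μ̂ = (0.0625·8 + 0.25·8.175) / (0.0625 + 0.25) = 2.54375/0.3125 = 8.1400.

μ̂_MAP = 8.1400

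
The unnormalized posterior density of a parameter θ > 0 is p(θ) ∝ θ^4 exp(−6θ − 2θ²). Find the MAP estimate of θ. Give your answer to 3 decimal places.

ℓ'(θ) = 4/θ − 6 − 4θ. Setting this to zero and multiplying by θ: 4θ² + 6θ − 4 = 0.
θ = (−6 + √(6² + 4·4·4)) / (2·4) = (−6 + √100) / 8 = (−6 + 10)/8 = 1/2.
ℓ''(θ) = −4/θ² − 4 < 0, confirming a maximum.

θ̂_MAP = 0.500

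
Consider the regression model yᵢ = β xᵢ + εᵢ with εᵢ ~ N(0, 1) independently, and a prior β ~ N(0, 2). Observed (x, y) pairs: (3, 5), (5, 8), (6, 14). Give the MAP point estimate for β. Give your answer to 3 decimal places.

β̂_MAP = 1.972

log p(β | y) = −Σ(yᵢ − βxᵢ)²/(2·1) − β²/(2·2) + const.
Setting the derivative to zero: Σxᵢ(yᵢ − βxᵢ)/1 − β/2 = 0, so β = Σxᵢyᵢ / (Σxᵢ² + σ²/τ²).
Σxᵢyᵢ = 3·5 + 5·8 + 6·14 = 139; Σxᵢ² = 70; σ²/τ² = 0.5.
β̂_MAP = 139 / (70 + 0.5) = 139/70.5 ≈ 1.972.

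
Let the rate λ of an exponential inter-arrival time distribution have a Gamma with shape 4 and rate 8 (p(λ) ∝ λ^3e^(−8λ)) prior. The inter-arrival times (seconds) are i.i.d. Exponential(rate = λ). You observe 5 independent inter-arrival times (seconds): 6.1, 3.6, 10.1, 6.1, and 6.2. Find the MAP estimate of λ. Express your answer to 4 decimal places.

λ̂_MAP = 0.1995

The Exponential(rate=λ) likelihood is ∝ λ^n e^(−λΣtᵢ). Here n = 5 and Σtᵢ = 6.1 + 3.6 + 10.1 + 6.1 + 6.2 = 32.1.
Posterior ∝ λ^3e^(−8λ) · λ^5e^(−32.1λ) = λ^8e^(−40.1λ), i.e. Gamma(9, 40.1).
Mode = (a−1)/b = 8/40.1 ≈ 0.1995.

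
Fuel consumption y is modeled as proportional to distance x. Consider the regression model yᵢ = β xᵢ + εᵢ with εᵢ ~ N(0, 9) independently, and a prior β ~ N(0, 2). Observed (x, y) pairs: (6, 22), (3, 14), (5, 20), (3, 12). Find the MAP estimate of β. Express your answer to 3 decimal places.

β̂_MAP = 3.713

log p(β | y) = −Σ(yᵢ − βxᵢ)²/(2·9) − β²/(2·2) + const.
Setting the derivative to zero: Σxᵢ(yᵢ − βxᵢ)/9 − β/2 = 0, so β = Σxᵢyᵢ / (Σxᵢ² + σ²/τ²).
Σxᵢyᵢ = 6·22 + 3·14 + 5·20 + 3·12 = 310; Σxᵢ² = 79; σ²/τ² = 4.5.
β̂_MAP = 310 / (79 + 4.5) = 310/83.5 ≈ 3.713.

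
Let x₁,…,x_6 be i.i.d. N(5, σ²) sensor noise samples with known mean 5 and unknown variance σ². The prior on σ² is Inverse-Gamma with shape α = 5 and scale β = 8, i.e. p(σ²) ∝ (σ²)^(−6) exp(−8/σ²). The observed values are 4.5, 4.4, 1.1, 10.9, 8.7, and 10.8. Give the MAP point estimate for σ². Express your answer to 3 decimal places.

Sum of squared deviations about the known mean: SS = (4.5−5)² + (4.4−5)² + (1.1−5)² + (10.9−5)² + (8.7−5)² + (10.8−5)² = 97.96.
The Normal likelihood contributes (σ²)^(−n/2) exp(−SS/(2σ²)), so the posterior is Inverse-Gamma(α + n/2, β + SS/2) = Inverse-Gamma(8, 56.98).
The mode of Inverse-Gamma(a, b) is b/(a+1) = 56.98/9 ≈ 6.331.

σ̂²_MAP = 6.331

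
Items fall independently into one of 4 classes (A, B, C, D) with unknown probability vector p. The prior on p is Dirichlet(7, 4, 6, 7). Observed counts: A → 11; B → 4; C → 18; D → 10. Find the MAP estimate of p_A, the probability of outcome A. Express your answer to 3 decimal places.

MAP estimate of p_A = 0.270

The posterior is Dirichlet(αᵢ + nᵢ) = Dirichlet(18, 8, 24, 17).
For a Dirichlet(a₁,…,a_K) with all aᵢ > 1, the mode has j-th component (aⱼ − 1)/(Σaᵢ − K).
Here Σaᵢ = 67 and K = 4, so p_A = (18 − 1)/(67 − 4) = 17/63 ≈ 0.270.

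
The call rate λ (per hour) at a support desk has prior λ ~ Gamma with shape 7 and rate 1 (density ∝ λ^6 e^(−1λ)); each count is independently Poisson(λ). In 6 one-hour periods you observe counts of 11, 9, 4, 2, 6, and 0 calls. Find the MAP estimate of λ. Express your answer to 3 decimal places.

Σxᵢ = 11+9+4+2+6+0 = 32, with n = 6.
Posterior ∝ λ^6e^(−1λ) · λ^32e^(−6λ) = λ^38e^(−7λ), i.e. Gamma(shape=39, rate=7).
The mode of a Gamma(a, b) with a ≥ 1 (shape–rate) is (a−1)/b = 38/7 ≈ 5.429.

λ̂_MAP = 5.429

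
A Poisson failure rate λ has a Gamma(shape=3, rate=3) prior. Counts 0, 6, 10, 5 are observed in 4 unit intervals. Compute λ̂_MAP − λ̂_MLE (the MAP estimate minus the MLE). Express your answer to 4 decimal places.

MAP − MLE = -1.9643

Σxᵢ = 21. Posterior is Gamma(24, 7); MAP = (24−1)/7 = 23/7 ≈ 3.28571.
MLE = x̄ = 21/4 ≈ 5.25000.
Difference = 23/7 − 21/4 = -55/28 ≈ -1.9643.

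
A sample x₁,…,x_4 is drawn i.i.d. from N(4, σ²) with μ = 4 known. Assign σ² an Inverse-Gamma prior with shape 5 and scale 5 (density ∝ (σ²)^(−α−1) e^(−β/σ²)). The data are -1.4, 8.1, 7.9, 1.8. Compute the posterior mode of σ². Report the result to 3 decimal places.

Sum of squared deviations about the known mean: SS = (-1.4−4)² + (8.1−4)² + (7.9−4)² + (1.8−4)² = 66.02.
The Normal likelihood contributes (σ²)^(−n/2) exp(−SS/(2σ²)), so the posterior is Inverse-Gamma(α + n/2, β + SS/2) = Inverse-Gamma(7, 38.01).
The mode of Inverse-Gamma(a, b) is b/(a+1) = 38.01/8 ≈ 4.751.

σ̂²_MAP = 4.751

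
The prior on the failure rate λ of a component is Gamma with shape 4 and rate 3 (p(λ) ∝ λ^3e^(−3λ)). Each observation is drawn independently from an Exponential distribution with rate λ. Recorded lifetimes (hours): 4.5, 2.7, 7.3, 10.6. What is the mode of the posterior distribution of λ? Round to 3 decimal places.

λ̂_MAP = 0.249

The Exponential(rate=λ) likelihood is ∝ λ^n e^(−λΣtᵢ). Here n = 4 and Σtᵢ = 4.5 + 2.7 + 7.3 + 10.6 = 25.1.
Posterior ∝ λ^3e^(−3λ) · λ^4e^(−25.1λ) = λ^7e^(−28.1λ), i.e. Gamma(8, 28.1).
Mode = (a−1)/b = 7/28.1 ≈ 0.249.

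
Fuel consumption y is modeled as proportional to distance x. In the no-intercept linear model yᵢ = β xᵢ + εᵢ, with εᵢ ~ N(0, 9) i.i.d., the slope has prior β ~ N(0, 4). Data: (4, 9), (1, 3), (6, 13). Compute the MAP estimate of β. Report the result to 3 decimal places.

log p(β | y) = −Σ(yᵢ − βxᵢ)²/(2·9) − β²/(2·4) + const.
Setting the derivative to zero: Σxᵢ(yᵢ − βxᵢ)/9 − β/4 = 0, so β = Σxᵢyᵢ / (Σxᵢ² + σ²/τ²).
Σxᵢyᵢ = 4·9 + 1·3 + 6·13 = 117; Σxᵢ² = 53; σ²/τ² = 2.25.
β̂_MAP = 117 / (53 + 2.25) = 117/55.25 ≈ 2.118.

β̂_MAP = 2.118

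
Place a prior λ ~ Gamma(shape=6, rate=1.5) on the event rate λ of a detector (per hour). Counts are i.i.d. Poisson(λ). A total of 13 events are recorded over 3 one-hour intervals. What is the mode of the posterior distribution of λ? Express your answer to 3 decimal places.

λ̂_MAP = 4.000

Σxᵢ = 13, n = 3.
Posterior ∝ λ^5e^(−1.5λ) · λ^13e^(−3λ) = λ^18e^(−4.5λ), i.e. Gamma(shape=19, rate=4.5).
The mode of a Gamma(a, b) with a ≥ 1 (shape–rate) is (a−1)/b = 18/4.5 ≈ 4.000.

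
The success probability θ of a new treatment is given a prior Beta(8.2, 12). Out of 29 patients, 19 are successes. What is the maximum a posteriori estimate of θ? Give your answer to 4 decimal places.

Prior: Beta(8.2, 12).
Data: 19 successes in 29 trials. The binomial likelihood contributes θ^19(1−θ)^10, so the posterior is Beta(8.2+19, 12+10) = Beta(27.2, 22).
For Beta(a, b) with a, b > 1 the mode is (a−1)/(a+b−2) = 26.2/47.2 ≈ 0.5551.

θ̂_MAP = 0.5551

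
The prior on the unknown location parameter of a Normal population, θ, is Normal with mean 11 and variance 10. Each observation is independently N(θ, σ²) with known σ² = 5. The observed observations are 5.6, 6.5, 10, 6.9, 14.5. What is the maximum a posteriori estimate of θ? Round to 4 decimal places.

n = 5; x̄ = (5.6 + 6.5 + 10 + 6.9 + 14.5)/5 = 43.5/5 = 8.7.
For a Normal prior and Normal likelihood with known variance, the posterior is Normal; its mode equals its mean, the precision-weighted average.
Prior precision 1/σ₀² = 1/10 = 0.1; data precision n/σ² = 5/5 = 1.
θ̂ = (0.1·11 + 1·8.7) / (0.1 + 1) = 9.8/1.1 = 98/11 ≈ 8.9091.

θ̂_MAP = 8.9091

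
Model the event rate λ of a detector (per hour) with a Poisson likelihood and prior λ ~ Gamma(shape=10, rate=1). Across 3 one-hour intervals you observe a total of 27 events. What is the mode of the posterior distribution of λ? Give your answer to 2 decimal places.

λ̂_MAP = 9.00

Σxᵢ = 27, n = 3.
Posterior ∝ λ^9e^(−1λ) · λ^27e^(−3λ) = λ^36e^(−4λ), i.e. Gamma(shape=37, rate=4).
The mode of a Gamma(a, b) with a ≥ 1 (shape–rate) is (a−1)/b = 36/4 ≈ 9.00.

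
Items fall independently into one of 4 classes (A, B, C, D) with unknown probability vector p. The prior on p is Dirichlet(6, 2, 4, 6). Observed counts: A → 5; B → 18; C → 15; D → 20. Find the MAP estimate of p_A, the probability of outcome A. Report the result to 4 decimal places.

MAP estimate of p_A = 0.1389

The posterior is Dirichlet(αᵢ + nᵢ) = Dirichlet(11, 20, 19, 26).
For a Dirichlet(a₁,…,a_K) with all aᵢ > 1, the mode has j-th component (aⱼ − 1)/(Σaᵢ − K).
Here Σaᵢ = 76 and K = 4, so p_A = (11 − 1)/(76 − 4) = 10/72 ≈ 0.1389.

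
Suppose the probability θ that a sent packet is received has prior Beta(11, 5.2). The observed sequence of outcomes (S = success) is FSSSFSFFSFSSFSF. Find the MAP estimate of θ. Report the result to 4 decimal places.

Prior: Beta(11, 5.2).
Data: 8 successes in 15 trials (from the sequence). The binomial likelihood contributes θ^8(1−θ)^7, so the posterior is Beta(11+8, 5.2+7) = Beta(19, 12.2).
For Beta(a, b) with a, b > 1 the mode is (a−1)/(a+b−2) = 18/29.2 ≈ 0.6164.

θ̂_MAP = 0.6164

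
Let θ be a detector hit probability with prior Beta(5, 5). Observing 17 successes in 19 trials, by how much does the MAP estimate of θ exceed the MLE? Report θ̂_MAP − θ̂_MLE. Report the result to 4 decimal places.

Posterior is Beta(22, 7); MAP = (22−1)/(29−2) = 21/27 ≈ 0.77778.
MLE ignores the prior: θ̂_MLE = k/n = 17/19 ≈ 0.89474.
Difference = 21/27 − 17/19 = -20/171 ≈ -0.1170.

MAP − MLE = -0.1170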